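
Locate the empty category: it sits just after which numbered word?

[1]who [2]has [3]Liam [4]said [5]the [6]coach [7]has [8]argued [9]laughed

8

The displaced element is "who" (word 1).
It is linked across 2 clause boundaries (Ø → Ø).
It functions as the subject of "laughed", so the gap sits immediately after word 8 ("argued").
Base order: Liam has said the coach has argued that who laughed.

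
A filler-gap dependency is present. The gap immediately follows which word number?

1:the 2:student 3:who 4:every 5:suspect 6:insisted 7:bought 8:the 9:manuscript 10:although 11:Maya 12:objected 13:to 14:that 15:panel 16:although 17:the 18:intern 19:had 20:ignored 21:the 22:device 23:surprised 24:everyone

The displaced element is "the student" (word 2).
It is linked across 1 clause boundary (Ø).
It functions as the subject of "bought", so the gap sits immediately after word 6 ("insisted").
Base order: Every suspect insisted that the student bought the manuscript although Maya objected to that panel although the intern had ignored the device.

6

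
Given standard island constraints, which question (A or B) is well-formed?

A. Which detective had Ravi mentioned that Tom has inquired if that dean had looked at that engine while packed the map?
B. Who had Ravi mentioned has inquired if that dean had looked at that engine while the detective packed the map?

B

In A, the wh-phrase is extracted from inside a wh-island (introduced by "if"), which blocks movement.
In B, the extraction path crosses only that-complement boundaries, which are transparent.
So B is grammatical.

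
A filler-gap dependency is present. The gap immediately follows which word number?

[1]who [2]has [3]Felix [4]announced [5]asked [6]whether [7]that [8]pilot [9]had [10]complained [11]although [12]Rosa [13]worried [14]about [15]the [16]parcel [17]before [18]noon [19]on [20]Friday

The displaced element is "who" (word 1).
It is linked across 1 clause boundary (Ø).
It functions as the subject of "asked", so the gap sits immediately after word 4 ("announced").
Base order: Felix has announced who asked whether that pilot had complained although Rosa worried about the parcel before noon on Friday.

4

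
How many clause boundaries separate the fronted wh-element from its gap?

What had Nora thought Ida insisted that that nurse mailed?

"what" is extracted from the object of "mailed".
Boundaries crossed, outermost first: [Ø], [that] — 2 in total.

2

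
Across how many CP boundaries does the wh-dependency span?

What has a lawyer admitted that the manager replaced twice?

1

"what" is extracted from the object of "replaced".
Boundaries crossed, outermost first: [that] — 1 in total.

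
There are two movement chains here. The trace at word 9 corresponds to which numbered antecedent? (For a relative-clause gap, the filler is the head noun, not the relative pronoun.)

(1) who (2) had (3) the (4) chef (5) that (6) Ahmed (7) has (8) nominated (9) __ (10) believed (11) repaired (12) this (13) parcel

4

The marked gap is inside the relative clause, the direct object of "nominated".
Its filler is the head noun "chef" (via "that"), at word 4.
(The other dependency links word 1 to a gap after word 10.)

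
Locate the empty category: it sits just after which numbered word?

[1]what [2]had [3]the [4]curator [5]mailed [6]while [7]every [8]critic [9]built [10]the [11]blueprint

5

The displaced element is "what" (word 1).
It functions as the direct object of "mailed", so the gap sits immediately after word 5 ("mailed").
Base order: The curator had mailed what while every critic built the blueprint.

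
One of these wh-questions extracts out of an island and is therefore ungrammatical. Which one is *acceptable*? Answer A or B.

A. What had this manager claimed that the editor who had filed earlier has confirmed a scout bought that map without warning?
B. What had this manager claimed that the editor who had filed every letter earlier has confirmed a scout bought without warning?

B

In A, the wh-phrase is extracted from inside a complex-NP island (relative clause) (introduced by "who"), which blocks movement.
In B, the extraction path crosses only that-complement boundaries, which are transparent.
So B is grammatical.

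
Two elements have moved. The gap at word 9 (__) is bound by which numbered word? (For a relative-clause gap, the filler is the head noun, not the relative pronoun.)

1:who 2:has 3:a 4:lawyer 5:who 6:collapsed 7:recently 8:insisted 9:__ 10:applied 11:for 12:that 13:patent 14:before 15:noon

The marked gap is the subject of "applied".
Its filler is the fronted wh-phrase "who", at word 1.
(The other dependency links word 4 to a gap after word 5.)

1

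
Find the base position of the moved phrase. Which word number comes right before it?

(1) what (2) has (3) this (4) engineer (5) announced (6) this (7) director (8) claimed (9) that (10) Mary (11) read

11

The displaced element is "what" (word 1).
It is linked across 2 clause boundaries (Ø → that).
It functions as the direct object of "read", so the gap sits immediately after word 11 ("read").
Base order: This engineer has announced this director claimed that Mary read what.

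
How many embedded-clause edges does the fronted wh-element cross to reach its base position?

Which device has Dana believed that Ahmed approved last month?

"which device" is extracted from the object of "approved".
Boundaries crossed, outermost first: [that] — 1 in total.

1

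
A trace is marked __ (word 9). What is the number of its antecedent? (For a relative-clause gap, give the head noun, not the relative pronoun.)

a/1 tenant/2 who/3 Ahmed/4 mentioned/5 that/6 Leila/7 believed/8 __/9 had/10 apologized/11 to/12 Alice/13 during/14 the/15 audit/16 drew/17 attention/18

2

The gap at 9 is the subject of "apologized", inside a relative clause.
The relative pronoun is "who" (word 3); it is bound by the head noun immediately before it.
Its filler is the head noun "tenant", at word 2.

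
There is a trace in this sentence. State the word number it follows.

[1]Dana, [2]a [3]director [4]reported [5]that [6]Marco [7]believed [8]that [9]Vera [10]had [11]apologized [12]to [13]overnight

The displaced element is "Dana" (word 1).
It is linked across 2 clause boundaries (that → that).
It functions as the object of the preposition "to" of "apologized", so the gap sits immediately after word 12 ("to").
Base order: A director reported that Marco believed that Vera had apologized to Dana overnight.

12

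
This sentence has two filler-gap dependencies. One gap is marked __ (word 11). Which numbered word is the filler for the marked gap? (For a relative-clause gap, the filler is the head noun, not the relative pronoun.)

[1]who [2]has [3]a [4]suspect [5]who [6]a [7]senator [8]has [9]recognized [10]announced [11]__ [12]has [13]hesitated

The marked gap is the subject of "hesitated".
Its filler is the fronted wh-phrase "who", at word 1.
(The other dependency links word 4 to a gap after word 9.)

1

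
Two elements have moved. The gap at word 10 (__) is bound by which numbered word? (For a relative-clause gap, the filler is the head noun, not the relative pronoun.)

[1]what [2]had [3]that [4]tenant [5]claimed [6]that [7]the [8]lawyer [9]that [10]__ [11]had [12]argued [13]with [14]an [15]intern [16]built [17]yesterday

8

The marked gap is inside the relative clause, the subject of "argued".
Its filler is the head noun "lawyer" (via "that"), at word 8.
(The other dependency links word 1 to a gap after word 16.)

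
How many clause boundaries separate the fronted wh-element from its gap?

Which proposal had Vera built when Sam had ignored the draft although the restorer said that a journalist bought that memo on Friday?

0

"which proposal" originates inside the matrix clause — no clause boundary is crossed.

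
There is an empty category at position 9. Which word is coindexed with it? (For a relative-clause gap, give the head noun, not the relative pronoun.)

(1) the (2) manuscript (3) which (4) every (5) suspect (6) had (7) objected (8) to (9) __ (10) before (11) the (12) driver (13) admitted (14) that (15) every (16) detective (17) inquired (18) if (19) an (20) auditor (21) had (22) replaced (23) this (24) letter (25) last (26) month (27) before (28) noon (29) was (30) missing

The gap at 9 is the prepositional object of "objected", inside a relative clause.
The relative pronoun is "which" (word 3); it is bound by the head noun immediately before it.
Its filler is the head noun "manuscript", at word 2.

2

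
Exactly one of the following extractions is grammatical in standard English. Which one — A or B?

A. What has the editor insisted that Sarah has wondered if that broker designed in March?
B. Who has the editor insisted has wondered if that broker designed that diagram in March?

In A, the wh-phrase is extracted from inside a wh-island (introduced by "if"), which blocks movement.
In B, the extraction path crosses only that-complement boundaries, which are transparent.
So B is grammatical.

B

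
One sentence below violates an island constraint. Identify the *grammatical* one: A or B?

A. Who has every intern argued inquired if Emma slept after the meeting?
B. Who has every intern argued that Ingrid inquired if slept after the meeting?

A

In B, the wh-phrase is extracted from inside a wh-island (introduced by "if"), which blocks movement.
In A, the extraction path crosses only that-complement boundaries, which are transparent.
So A is grammatical.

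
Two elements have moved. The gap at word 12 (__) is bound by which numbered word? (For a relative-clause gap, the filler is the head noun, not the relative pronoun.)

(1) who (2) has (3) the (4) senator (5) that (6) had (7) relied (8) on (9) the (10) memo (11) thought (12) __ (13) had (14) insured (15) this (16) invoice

The marked gap is the subject of "insured".
Its filler is the fronted wh-phrase "who", at word 1.
(The other dependency links word 4 to a gap after word 5.)

1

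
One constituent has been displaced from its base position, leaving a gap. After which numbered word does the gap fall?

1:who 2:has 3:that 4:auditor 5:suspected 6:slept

5

The displaced element is "who" (word 1).
It is linked across 1 clause boundary (Ø).
It functions as the subject of "slept", so the gap sits immediately after word 5 ("suspected").
Base order: That auditor has suspected that who slept.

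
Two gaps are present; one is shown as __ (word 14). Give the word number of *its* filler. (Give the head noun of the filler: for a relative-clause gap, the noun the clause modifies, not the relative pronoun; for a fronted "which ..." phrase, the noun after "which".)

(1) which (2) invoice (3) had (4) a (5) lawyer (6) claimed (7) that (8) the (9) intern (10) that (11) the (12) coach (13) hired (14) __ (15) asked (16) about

The marked gap is inside the relative clause, the direct object of "hired".
Its filler is the head noun "intern" (via "that"), at word 9.
(The other dependency links word 2 to a gap after word 16.)

9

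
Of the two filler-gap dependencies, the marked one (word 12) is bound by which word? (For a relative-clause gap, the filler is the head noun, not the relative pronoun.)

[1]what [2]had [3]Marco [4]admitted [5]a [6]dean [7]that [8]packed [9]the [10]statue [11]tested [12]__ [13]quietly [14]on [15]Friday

The marked gap is the direct object of "tested".
Its filler is the fronted wh-phrase "what", at word 1.
(The other dependency links word 6 to a gap after word 7.)

1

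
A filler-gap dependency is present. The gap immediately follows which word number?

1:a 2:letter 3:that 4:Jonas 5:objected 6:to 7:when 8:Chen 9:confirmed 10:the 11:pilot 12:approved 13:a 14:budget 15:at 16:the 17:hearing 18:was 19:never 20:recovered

The displaced element is "a letter" (word 2).
It functions as the object of the preposition "to" of "objected", so the gap sits immediately after word 6 ("to").
Base order: Jonas objected to a letter when Chen confirmed the pilot approved a budget at the hearing.

6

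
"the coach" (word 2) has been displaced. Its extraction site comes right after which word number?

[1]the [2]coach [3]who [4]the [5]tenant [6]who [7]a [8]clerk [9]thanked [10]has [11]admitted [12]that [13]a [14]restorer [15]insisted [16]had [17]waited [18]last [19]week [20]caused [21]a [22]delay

The displaced element is "the coach" (word 2).
It is linked across 2 clause boundaries (that → Ø).
It functions as the subject of "waited", so the gap sits immediately after word 15 ("insisted").
Base order: The tenant who a clerk thanked has admitted that a restorer insisted that the coach had waited last week.

15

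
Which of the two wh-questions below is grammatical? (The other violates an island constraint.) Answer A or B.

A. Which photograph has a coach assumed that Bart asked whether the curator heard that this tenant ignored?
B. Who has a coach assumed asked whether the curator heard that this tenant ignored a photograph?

In A, the wh-phrase is extracted from inside a wh-island (introduced by "whether"), which blocks movement.
In B, the extraction path crosses only that-complement boundaries, which are transparent.
So B is grammatical.

B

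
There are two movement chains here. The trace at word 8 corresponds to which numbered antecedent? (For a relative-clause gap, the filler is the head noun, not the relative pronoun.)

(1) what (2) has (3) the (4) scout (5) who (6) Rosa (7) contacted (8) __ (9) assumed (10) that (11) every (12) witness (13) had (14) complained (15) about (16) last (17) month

4

The marked gap is inside the relative clause, the direct object of "contacted".
Its filler is the head noun "scout" (via "who"), at word 4.
(The other dependency links word 1 to a gap after word 15.)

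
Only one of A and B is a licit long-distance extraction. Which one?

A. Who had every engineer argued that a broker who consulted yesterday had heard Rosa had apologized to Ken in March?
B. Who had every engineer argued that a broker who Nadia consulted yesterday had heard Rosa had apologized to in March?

In A, the wh-phrase is extracted from inside a complex-NP island (relative clause) (introduced by "who"), which blocks movement.
In B, the extraction path crosses only that-complement boundaries, which are transparent.
So B is grammatical.

B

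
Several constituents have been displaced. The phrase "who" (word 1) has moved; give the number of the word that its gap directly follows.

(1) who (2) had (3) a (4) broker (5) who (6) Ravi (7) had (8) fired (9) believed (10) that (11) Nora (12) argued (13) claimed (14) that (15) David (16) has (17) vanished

12

The displaced element is "who" (word 1).
It is linked across 2 clause boundaries (that → Ø).
It functions as the subject of "claimed", so the gap sits immediately after word 12 ("argued").
Base order: A broker who Ravi had fired had believed that Nora argued that who claimed that David has vanished.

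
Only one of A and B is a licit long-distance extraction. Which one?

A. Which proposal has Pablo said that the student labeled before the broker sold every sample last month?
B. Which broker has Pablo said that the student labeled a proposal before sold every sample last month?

In B, the wh-phrase is extracted from inside an adjunct island (introduced by "before"), which blocks movement.
In A, the extraction path crosses only that-complement boundaries, which are transparent.
So A is grammatical.

A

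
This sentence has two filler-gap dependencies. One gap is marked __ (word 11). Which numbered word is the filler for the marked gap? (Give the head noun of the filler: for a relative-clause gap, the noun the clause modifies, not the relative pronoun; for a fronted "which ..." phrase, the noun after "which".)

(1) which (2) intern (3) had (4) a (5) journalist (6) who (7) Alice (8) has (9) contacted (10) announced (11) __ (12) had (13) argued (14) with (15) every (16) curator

2

The marked gap is the subject of "argued".
Its filler is the fronted wh-phrase "which intern", at word 2.
(The other dependency links word 5 to a gap after word 9.)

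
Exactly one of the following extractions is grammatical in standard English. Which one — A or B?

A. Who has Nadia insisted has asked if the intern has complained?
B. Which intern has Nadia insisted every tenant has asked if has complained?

In B, the wh-phrase is extracted from inside a wh-island (introduced by "if"), which blocks movement.
In A, the extraction path crosses only that-complement boundaries, which are transparent.
So A is grammatical.

A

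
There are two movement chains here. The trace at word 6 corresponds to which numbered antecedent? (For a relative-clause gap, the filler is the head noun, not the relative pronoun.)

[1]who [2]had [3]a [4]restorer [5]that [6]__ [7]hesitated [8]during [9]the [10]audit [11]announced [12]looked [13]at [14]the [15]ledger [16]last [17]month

4

The marked gap is inside the relative clause, the subject of "hesitated".
Its filler is the head noun "restorer" (via "that"), at word 4.
(The other dependency links word 1 to a gap after word 11.)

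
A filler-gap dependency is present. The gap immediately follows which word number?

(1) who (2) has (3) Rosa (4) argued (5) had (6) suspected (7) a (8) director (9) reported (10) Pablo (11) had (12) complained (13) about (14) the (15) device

The displaced element is "who" (word 1).
It is linked across 1 clause boundary (Ø).
It functions as the subject of "suspected", so the gap sits immediately after word 4 ("argued").
Base order: Rosa has argued who had suspected a director reported Pablo had complained about the device.

4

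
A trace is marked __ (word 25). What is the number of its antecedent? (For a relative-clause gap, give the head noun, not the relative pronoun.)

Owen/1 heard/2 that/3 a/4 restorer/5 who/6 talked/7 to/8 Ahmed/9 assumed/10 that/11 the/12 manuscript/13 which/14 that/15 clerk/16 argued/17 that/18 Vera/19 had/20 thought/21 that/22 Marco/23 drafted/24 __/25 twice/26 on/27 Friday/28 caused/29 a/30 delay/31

13

The gap at 25 is the object of "drafted", inside a relative clause.
The relative pronoun is "which" (word 14); it is bound by the head noun immediately before it.
Its filler is the head noun "manuscript", at word 13.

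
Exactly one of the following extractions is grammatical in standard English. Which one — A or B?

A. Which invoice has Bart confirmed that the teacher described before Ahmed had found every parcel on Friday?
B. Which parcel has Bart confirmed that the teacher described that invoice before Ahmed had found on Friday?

In B, the wh-phrase is extracted from inside an adjunct island (introduced by "before"), which blocks movement.
In A, the extraction path crosses only that-complement boundaries, which are transparent.
So A is grammatical.

A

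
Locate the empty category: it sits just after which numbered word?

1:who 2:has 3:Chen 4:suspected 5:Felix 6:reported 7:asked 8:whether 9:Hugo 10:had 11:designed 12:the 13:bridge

6

The displaced element is "who" (word 1).
It is linked across 2 clause boundaries (Ø → Ø).
It functions as the subject of "asked", so the gap sits immediately after word 6 ("reported").
Base order: Chen has suspected Felix reported that who asked whether Hugo had designed the bridge.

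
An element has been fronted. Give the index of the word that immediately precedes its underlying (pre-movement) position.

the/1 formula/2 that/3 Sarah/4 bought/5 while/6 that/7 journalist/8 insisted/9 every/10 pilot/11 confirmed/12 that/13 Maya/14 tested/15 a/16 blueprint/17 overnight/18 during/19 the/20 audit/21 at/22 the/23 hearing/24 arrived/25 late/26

The displaced element is "the formula" (word 2).
It functions as the direct object of "bought", so the gap sits immediately after word 5 ("bought").
Base order: Sarah bought the formula while that journalist insisted every pilot confirmed that Maya tested a blueprint overnight during the audit at the hearing.

5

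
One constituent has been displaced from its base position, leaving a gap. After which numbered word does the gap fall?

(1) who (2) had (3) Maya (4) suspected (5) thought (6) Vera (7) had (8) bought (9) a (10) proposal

The displaced element is "who" (word 1).
It is linked across 1 clause boundary (Ø).
It functions as the subject of "thought", so the gap sits immediately after word 4 ("suspected").
Base order: Maya had suspected that who thought Vera had bought a proposal.

4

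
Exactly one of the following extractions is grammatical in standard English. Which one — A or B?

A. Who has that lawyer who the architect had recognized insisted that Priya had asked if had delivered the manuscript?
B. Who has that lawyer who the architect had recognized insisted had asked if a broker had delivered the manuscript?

In A, the wh-phrase is extracted from inside a wh-island (introduced by "if"), which blocks movement.
In B, the extraction path crosses only that-complement boundaries, which are transparent.
So B is grammatical.

B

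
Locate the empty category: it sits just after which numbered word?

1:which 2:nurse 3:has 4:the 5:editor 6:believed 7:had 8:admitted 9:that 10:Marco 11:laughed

The displaced element is "which nurse" (word 2).
It is linked across 1 clause boundary (Ø).
It functions as the subject of "admitted", so the gap sits immediately after word 6 ("believed").
Base order: The editor has believed that which nurse had admitted that Marco laughed.

6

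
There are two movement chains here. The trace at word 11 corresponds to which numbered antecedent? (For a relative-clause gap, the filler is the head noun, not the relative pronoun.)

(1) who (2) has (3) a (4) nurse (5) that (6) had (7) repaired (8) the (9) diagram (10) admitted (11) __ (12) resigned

The marked gap is the subject of "resigned".
Its filler is the fronted wh-phrase "who", at word 1.
(The other dependency links word 4 to a gap after word 5.)

1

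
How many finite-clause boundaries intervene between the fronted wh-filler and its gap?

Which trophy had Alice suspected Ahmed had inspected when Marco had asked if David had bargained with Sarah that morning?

"which trophy" is extracted from the object of "inspected".
Boundaries crossed, outermost first: [Ø] — 1 in total.

1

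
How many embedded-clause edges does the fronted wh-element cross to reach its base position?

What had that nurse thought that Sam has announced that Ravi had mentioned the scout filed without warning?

"what" is extracted from the object of "filed".
Boundaries crossed, outermost first: [that], [that], [Ø] — 3 in total.

3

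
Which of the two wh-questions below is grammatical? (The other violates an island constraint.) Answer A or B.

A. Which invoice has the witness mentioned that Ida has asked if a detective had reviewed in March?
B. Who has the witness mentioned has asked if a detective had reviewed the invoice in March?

In A, the wh-phrase is extracted from inside a wh-island (introduced by "if"), which blocks movement.
In B, the extraction path crosses only that-complement boundaries, which are transparent.
So B is grammatical.

B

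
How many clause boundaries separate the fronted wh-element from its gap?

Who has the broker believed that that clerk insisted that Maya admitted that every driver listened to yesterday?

3

"who" is extracted from the PP object of "listened".
Boundaries crossed, outermost first: [that], [that], [that] — 3 in total.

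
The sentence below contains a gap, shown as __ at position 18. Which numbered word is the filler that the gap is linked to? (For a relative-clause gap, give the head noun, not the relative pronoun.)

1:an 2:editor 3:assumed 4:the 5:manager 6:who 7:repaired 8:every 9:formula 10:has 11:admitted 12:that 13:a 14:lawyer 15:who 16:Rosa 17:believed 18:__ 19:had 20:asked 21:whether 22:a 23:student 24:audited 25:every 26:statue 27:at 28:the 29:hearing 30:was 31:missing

14

The gap at 18 is the subject of "asked", inside a relative clause.
The relative pronoun is "who" (word 15); it is bound by the head noun immediately before it.
Its filler is the head noun "lawyer", at word 14.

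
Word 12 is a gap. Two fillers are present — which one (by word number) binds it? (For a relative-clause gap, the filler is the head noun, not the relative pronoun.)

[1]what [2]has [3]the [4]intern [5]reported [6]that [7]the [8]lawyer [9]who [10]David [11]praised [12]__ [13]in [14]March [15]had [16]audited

The marked gap is inside the relative clause, the direct object of "praised".
Its filler is the head noun "lawyer" (via "who"), at word 8.
(The other dependency links word 1 to a gap after word 16.)

8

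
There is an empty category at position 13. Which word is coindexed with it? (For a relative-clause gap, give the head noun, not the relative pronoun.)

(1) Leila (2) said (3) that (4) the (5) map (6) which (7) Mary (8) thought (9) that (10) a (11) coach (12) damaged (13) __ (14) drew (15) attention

5

The gap at 13 is the object of "damaged", inside a relative clause.
The relative pronoun is "which" (word 6); it is bound by the head noun immediately before it.
Its filler is the head noun "map", at word 5.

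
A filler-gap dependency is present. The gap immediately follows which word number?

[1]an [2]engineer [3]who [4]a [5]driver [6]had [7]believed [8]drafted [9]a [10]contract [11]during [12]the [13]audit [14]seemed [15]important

The displaced element is "an engineer" (word 2).
It is linked across 1 clause boundary (Ø).
It functions as the subject of "drafted", so the gap sits immediately after word 7 ("believed").
Base order: A driver had believed an engineer drafted a contract during the audit.

7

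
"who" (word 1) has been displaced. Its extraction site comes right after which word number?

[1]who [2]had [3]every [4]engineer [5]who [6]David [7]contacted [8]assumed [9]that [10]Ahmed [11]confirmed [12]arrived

The displaced element is "who" (word 1).
It is linked across 2 clause boundaries (that → Ø).
It functions as the subject of "arrived", so the gap sits immediately after word 11 ("confirmed").
Base order: Every engineer who David contacted had assumed that Ahmed confirmed that who arrived.

11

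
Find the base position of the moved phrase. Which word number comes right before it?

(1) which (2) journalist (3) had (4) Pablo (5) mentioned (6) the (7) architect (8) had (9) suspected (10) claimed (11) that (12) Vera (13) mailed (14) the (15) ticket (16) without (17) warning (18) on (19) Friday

The displaced element is "which journalist" (word 2).
It is linked across 2 clause boundaries (Ø → Ø).
It functions as the subject of "claimed", so the gap sits immediately after word 9 ("suspected").
Base order: Pablo had mentioned the architect had suspected which journalist claimed that Vera mailed the ticket without warning on Friday.

9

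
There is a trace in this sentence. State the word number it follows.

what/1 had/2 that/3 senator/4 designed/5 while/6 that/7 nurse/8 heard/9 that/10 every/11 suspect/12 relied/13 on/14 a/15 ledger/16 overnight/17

The displaced element is "what" (word 1).
It functions as the direct object of "designed", so the gap sits immediately after word 5 ("designed").
Base order: That senator had designed what while that nurse heard that every suspect relied on a ledger overnight.

5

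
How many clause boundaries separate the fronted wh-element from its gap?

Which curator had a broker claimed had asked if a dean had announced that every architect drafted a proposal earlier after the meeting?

"which curator" is extracted from the subject of "asked".
Boundaries crossed, outermost first: [Ø] — 1 in total.

1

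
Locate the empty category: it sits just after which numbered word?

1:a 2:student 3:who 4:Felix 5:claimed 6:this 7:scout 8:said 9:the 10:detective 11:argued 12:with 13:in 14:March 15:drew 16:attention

12

The displaced element is "a student" (word 2).
It is linked across 2 clause boundaries (Ø → Ø).
It functions as the object of the preposition "with" of "argued", so the gap sits immediately after word 12 ("with").
Base order: Felix claimed this scout said the detective argued with a student in March.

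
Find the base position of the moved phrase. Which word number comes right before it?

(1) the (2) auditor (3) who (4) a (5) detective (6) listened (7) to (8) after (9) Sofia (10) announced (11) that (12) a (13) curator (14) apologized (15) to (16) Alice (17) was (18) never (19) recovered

The displaced element is "the auditor" (word 2).
It functions as the object of the preposition "to" of "listened", so the gap sits immediately after word 7 ("to").
Base order: A detective listened to the auditor after Sofia announced that a curator apologized to Alice.

7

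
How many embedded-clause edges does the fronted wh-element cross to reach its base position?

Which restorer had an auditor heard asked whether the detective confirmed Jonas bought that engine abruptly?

1

"which restorer" is extracted from the subject of "asked".
Boundaries crossed, outermost first: [Ø] — 1 in total.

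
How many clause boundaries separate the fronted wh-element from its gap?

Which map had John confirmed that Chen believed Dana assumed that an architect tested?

"which map" is extracted from the object of "tested".
Boundaries crossed, outermost first: [that], [Ø], [that] — 3 in total.

3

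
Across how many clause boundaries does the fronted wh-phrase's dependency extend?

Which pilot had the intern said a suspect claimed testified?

"which pilot" is extracted from the subject of "testified".
Boundaries crossed, outermost first: [Ø], [Ø] — 2 in total.

2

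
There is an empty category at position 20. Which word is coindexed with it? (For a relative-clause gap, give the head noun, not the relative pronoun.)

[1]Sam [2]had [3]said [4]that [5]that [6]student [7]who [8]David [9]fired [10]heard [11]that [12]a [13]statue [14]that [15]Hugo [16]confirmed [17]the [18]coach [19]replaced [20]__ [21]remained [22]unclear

The gap at 20 is the object of "replaced", inside a relative clause.
The relative pronoun is "that" (word 14); it is bound by the head noun immediately before it.
Its filler is the head noun "statue", at word 13.

13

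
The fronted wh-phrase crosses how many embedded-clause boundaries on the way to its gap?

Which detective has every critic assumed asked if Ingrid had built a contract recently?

"which detective" is extracted from the subject of "asked".
Boundaries crossed, outermost first: [Ø] — 1 in total.

1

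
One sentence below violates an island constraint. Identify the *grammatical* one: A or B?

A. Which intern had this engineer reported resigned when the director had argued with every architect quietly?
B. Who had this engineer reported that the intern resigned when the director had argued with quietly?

In B, the wh-phrase is extracted from inside an adjunct island (introduced by "when"), which blocks movement.
In A, the extraction path crosses only that-complement boundaries, which are transparent.
So A is grammatical.

A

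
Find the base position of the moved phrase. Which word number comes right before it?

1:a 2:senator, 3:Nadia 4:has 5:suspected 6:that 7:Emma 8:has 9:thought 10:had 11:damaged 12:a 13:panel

9

The displaced element is "a senator" (word 2).
It is linked across 2 clause boundaries (that → Ø).
It functions as the subject of "damaged", so the gap sits immediately after word 9 ("thought").
Base order: Nadia has suspected that Emma has thought that a senator had damaged a panel.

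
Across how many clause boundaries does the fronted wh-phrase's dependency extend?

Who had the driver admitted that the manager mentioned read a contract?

"who" is extracted from the subject of "read".
Boundaries crossed, outermost first: [that], [Ø] — 2 in total.

2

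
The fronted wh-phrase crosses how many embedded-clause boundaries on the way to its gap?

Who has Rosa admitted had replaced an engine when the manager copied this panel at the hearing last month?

1

"who" is extracted from the subject of "replaced".
Boundaries crossed, outermost first: [Ø] — 1 in total.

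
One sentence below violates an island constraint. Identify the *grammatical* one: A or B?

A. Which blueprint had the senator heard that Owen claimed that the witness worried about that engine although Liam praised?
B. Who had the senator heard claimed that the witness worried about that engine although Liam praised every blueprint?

In A, the wh-phrase is extracted from inside an adjunct island (introduced by "although"), which blocks movement.
In B, the extraction path crosses only that-complement boundaries, which are transparent.
So B is grammatical.

B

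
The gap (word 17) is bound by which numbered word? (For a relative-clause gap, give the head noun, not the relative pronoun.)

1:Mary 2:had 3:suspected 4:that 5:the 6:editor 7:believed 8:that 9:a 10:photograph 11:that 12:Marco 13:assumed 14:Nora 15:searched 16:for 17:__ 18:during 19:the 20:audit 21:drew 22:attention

10

The gap at 17 is the prepositional object of "searched", inside a relative clause.
The relative pronoun is "that" (word 11); it is bound by the head noun immediately before it.
Its filler is the head noun "photograph", at word 10.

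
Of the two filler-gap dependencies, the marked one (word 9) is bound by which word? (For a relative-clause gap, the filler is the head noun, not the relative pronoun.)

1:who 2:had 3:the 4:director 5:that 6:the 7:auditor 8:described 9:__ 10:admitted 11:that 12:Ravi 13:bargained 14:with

4

The marked gap is inside the relative clause, the direct object of "described".
Its filler is the head noun "director" (via "that"), at word 4.
(The other dependency links word 1 to a gap after word 14.)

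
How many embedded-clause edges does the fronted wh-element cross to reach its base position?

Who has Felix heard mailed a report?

"who" is extracted from the subject of "mailed".
Boundaries crossed, outermost first: [Ø] — 1 in total.

1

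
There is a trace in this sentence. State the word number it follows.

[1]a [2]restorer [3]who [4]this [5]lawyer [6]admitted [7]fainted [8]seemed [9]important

6

The displaced element is "a restorer" (word 2).
It is linked across 1 clause boundary (Ø).
It functions as the subject of "fainted", so the gap sits immediately after word 6 ("admitted").
Base order: This lawyer admitted a restorer fainted.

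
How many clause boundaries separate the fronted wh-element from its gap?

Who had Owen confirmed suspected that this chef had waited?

1

"who" is extracted from the subject of "suspected".
Boundaries crossed, outermost first: [Ø] — 1 in total.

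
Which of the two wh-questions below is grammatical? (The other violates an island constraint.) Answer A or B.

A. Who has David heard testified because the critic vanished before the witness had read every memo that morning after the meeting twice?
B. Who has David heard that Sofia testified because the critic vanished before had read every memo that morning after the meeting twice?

A

In B, the wh-phrase is extracted from inside an adjunct island (introduced by "because"), which blocks movement.
In A, the extraction path crosses only that-complement boundaries, which are transparent.
So A is grammatical.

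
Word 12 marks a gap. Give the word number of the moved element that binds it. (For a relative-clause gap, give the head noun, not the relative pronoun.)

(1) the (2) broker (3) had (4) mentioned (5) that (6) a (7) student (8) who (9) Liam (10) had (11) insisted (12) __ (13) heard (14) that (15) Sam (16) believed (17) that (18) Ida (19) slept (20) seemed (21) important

7

The gap at 12 is the subject of "heard", inside a relative clause.
The relative pronoun is "who" (word 8); it is bound by the head noun immediately before it.
Its filler is the head noun "student", at word 7.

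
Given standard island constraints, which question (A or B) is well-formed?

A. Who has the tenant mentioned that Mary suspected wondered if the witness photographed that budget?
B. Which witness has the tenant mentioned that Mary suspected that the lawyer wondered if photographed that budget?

In B, the wh-phrase is extracted from inside a wh-island (introduced by "if"), which blocks movement.
In A, the extraction path crosses only that-complement boundaries, which are transparent.
So A is grammatical.

A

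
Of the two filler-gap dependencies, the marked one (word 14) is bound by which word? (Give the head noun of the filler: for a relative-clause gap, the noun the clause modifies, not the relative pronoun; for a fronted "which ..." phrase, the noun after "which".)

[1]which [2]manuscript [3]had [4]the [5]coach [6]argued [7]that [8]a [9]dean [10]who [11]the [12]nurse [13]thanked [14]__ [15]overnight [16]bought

The marked gap is inside the relative clause, the direct object of "thanked".
Its filler is the head noun "dean" (via "who"), at word 9.
(The other dependency links word 2 to a gap after word 16.)

9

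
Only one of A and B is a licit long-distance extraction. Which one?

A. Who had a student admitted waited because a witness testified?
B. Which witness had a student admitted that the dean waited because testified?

In B, the wh-phrase is extracted from inside an adjunct island (introduced by "because"), which blocks movement.
In A, the extraction path crosses only that-complement boundaries, which are transparent.
So A is grammatical.

A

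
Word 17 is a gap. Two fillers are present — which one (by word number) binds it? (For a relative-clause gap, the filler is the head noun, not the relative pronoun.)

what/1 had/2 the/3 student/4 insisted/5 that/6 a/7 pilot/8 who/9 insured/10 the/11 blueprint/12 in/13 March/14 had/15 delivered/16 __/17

The marked gap is the direct object of "delivered".
Its filler is the fronted wh-phrase "what", at word 1.
(The other dependency links word 8 to a gap after word 9.)

1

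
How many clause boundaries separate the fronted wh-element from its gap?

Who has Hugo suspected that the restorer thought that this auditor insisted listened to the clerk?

"who" is extracted from the subject of "listened".
Boundaries crossed, outermost first: [that], [that], [Ø] — 3 in total.

3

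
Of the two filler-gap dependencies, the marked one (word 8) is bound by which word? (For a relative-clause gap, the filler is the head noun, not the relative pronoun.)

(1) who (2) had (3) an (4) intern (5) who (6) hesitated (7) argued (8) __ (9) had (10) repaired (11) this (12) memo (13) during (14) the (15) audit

The marked gap is the subject of "repaired".
Its filler is the fronted wh-phrase "who", at word 1.
(The other dependency links word 4 to a gap after word 5.)

1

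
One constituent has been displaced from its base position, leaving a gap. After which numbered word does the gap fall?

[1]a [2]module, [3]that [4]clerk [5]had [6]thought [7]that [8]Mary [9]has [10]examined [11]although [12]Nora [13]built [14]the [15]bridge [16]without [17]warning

The displaced element is "a module" (word 2).
It is linked across 1 clause boundary (that).
It functions as the direct object of "examined", so the gap sits immediately after word 10 ("examined").
Base order: That clerk had thought that Mary has examined a module although Nora built the bridge without warning.

10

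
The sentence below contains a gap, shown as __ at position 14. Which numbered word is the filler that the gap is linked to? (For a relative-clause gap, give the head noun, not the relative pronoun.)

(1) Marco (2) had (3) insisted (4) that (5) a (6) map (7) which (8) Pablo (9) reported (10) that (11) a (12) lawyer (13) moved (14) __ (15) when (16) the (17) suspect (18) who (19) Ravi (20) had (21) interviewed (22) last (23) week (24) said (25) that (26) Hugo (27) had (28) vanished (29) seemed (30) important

6

The gap at 14 is the object of "moved", inside a relative clause.
The relative pronoun is "which" (word 7); it is bound by the head noun immediately before it.
Its filler is the head noun "map", at word 6.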